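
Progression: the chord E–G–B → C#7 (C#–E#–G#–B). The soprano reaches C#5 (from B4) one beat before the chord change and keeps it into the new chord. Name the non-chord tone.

The harmony at that moment is E minor triad (E, G, B); C#5 is not a chord tone.
It is approached by step up from B4 and then sustained as the same pitch into the next harmony.
Arriving early and becoming a chord tone when the harmony changes — an anticipation.

C#5 is an anticipation.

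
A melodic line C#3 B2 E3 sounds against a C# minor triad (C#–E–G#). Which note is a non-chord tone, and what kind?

The harmony at that moment is C# minor triad (C#, E, G#); B2 is not a chord tone.
It is approached by step down from C#3 and left by leap up to E3.
Step in, leap out — an escape tone.

B2 is an escape tone.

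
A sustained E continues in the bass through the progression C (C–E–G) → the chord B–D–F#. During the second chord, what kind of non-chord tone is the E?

Pedal tone (pedal point).

The harmony at that moment is B minor triad (B, D, F#); E is not a chord tone.
It is held over (the same pitch as the preceding E) and then sustained as the same pitch into the next harmony.
Sustained through a change of harmony — a pedal tone.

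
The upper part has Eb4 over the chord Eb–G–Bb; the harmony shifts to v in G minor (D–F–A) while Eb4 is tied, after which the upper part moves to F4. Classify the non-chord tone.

The harmony at that moment is D minor triad (D, F, A); Eb4 is not a chord tone.
It is held over (the same pitch as the preceding Eb4) and left by step up to F4.
Held over from the previous chord and resolving up by step — a retardation.

Eb4 is a retardation.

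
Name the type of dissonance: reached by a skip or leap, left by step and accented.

Appoggiatura.

Approach: by leap. Departure: by step. Metric position: strong.
Leap in, step out, in a metrically strong position — an appoggiatura. (It is the mirror image of the escape tone, which steps in and leaps out from a weak position.)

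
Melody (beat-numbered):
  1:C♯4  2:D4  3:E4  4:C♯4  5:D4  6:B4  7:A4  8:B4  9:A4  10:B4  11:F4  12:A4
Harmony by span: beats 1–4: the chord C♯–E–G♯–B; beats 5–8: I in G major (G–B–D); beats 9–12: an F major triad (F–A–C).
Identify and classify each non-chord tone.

D4 (beat 2) — passing tone; A4 (beat 7) — neighbor tone; B4 (beat 10) — escape tone.

The harmony at that moment is C♯ minor seventh chord (C♯, E, G♯, B); D4 is not a chord tone.
It is approached by step up from C♯4 and left by step up to E4.
Step in, step out in the same direction — a passing tone.
The harmony at that moment is G major triad (G, B, D); A4 is not a chord tone.
It is approached by step down from B4 and left by step up to B4.
Step away and step back to the same note — a neighbor tone (lower neighbor).
The harmony at that moment is F major triad (F, A, C); B4 is not a chord tone.
It is approached by step up from A4 and left by leap down to F4.
Step in, leap out — an escape tone.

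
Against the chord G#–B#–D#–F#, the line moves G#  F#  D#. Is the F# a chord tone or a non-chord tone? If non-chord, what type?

Chord tone (the seventh of G# dominant seventh chord).

G# dominant seventh chord contains G#, B#, D#, F#; F# is the seventh, so it is a chord tone.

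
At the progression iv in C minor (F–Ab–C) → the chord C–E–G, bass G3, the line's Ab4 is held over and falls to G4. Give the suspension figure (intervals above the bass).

9–8 suspension.

At the second chord the bass is G3. The suspended Ab4 lies a ninth above the bass; after resolving down by step to G4, the interval above the bass becomes an octave.
Suspension figures are named by those two intervals: 9–8.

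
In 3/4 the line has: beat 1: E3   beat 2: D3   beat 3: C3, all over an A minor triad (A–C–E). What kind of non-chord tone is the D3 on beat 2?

Passing tone.

The harmony at that moment is A minor triad (A, C, E); D3 is not a chord tone.
It is approached by step down from E3 and left by step down to C3.
Step in, step out in the same direction — a passing tone.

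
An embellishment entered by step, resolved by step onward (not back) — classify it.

Passing tone.

Approach: by step. Departure: by step, continuing in the same direction.
Stepwise on both sides with no change of direction means the note fills in the space between two different chord tones — a passing tone. (Had it turned back to its starting note it would be a neighbor tone instead.)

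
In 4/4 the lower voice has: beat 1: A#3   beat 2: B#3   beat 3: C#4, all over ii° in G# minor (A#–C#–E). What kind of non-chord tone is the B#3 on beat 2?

The harmony at that moment is A# diminished triad (A#, C#, E); B#3 is not a chord tone.
It is approached by step up from A#3 and left by step up to C#4.
Step in, step out in the same direction — a passing tone.

Passing tone.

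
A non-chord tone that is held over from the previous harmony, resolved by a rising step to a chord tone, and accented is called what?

Approach: by preparation — the pitch is first a chord tone, then held (tied or repeated) while the harmony changes under it. Departure: up by step. Metric position: strong.
A prepared dissonance that resolves upward by step — a retardation. (The same figure resolving downward would be a suspension.)

Retardation.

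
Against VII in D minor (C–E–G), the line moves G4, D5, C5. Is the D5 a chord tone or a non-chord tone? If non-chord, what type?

Non-chord tone — an appoggiatura.

The harmony at that moment is C major triad (C, E, G); D5 is not a chord tone.
It is approached by leap up from G4 and left by step down to C5.
Leap in, step out — an appoggiatura.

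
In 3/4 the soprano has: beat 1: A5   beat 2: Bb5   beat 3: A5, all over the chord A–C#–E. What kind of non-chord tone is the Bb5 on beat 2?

The harmony at that moment is A major triad (A, C#, E); Bb5 is not a chord tone.
It is approached by step up from A5 and left by step down to A5.
Step away and step back to the same note — a neighbor tone (upper neighbor).

Upper neighbor tone.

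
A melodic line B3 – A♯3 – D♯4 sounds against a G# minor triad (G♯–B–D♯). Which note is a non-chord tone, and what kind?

A♯3 is an escape tone.

The harmony at that moment is G♯ minor triad (G♯, B, D♯); A♯3 is not a chord tone.
It is approached by step down from B3 and left by leap up to D♯4.
Step in, leap out — an escape tone.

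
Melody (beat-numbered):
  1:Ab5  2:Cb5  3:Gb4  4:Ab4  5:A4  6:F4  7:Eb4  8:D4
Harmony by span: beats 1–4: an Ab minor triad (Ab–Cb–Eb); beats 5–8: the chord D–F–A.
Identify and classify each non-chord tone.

The harmony at that moment is Ab minor triad (Ab, Cb, Eb); Gb4 is not a chord tone.
It is approached by leap down from Cb5 and left by step up to Ab4.
Leap in, step out — an appoggiatura.
The harmony at that moment is D minor triad (D, F, A); Eb4 is not a chord tone.
It is approached by step down from F4 and left by step down to D4.
Step in, step out in the same direction — a passing tone.

Gb4 (beat 3) — appoggiatura; Eb4 (beat 7) — passing tone.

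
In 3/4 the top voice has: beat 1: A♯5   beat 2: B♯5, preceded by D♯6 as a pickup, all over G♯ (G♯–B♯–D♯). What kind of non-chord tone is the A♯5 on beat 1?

Appoggiatura.

The harmony at that moment is G♯ major triad (G♯, B♯, D♯); A♯5 is not a chord tone.
It is approached by leap down from D♯6 and left by step up to B♯5.
Leap in, step out, metrically accented — an appoggiatura.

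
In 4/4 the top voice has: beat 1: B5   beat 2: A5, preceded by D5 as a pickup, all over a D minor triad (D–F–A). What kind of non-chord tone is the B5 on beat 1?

The harmony at that moment is D minor triad (D, F, A); B5 is not a chord tone.
It is approached by leap up from D5 and left by step down to A5.
Leap in, step out, metrically accented — an appoggiatura.

Appoggiatura.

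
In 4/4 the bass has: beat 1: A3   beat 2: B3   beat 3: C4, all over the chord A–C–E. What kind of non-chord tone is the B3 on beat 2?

Passing tone.

The harmony at that moment is A minor triad (A, C, E); B3 is not a chord tone.
It is approached by step up from A3 and left by step up to C4.
Step in, step out in the same direction — a passing tone.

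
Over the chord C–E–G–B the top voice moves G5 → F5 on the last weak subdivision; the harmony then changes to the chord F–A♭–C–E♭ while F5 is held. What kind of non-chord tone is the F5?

F5 is an anticipation.

The harmony at that moment is C major seventh chord (C, E, G, B); F5 is not a chord tone.
It is approached by step down from G5 and then sustained as the same pitch into the next harmony.
Arriving early and becoming a chord tone when the harmony changes — an anticipation.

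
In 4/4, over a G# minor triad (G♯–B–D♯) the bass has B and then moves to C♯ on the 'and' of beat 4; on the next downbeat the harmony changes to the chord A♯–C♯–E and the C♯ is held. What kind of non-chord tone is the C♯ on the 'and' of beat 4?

The harmony at that moment is G♯ minor triad (G♯, B, D♯); C♯ is not a chord tone.
It is approached by step up from B and then sustained as the same pitch into the next harmony.
Arriving early and becoming a chord tone when the harmony changes — an anticipation.

Anticipation.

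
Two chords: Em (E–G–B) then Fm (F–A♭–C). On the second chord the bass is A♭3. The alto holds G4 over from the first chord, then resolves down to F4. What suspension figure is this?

At the second chord the bass is A♭3. The suspended G4 lies a seventh above the bass; after resolving down by step to F4, the interval above the bass becomes a sixth.
Suspension figures are named by those two intervals: 7–6.

7–6 suspension.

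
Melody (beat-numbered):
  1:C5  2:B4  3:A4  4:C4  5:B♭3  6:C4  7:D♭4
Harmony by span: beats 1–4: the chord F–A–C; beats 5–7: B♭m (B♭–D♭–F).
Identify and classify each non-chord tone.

The harmony at that moment is F major triad (F, A, C); B4 is not a chord tone.
It is approached by step down from C5 and left by step down to A4.
Step in, step out in the same direction — a passing tone.
The harmony at that moment is B♭ minor triad (B♭, D♭, F); C4 is not a chord tone.
It is approached by step up from B♭3 and left by step up to D♭4.
Step in, step out in the same direction — a passing tone.

B4 (beat 2) — passing tone; C4 (beat 6) — passing tone.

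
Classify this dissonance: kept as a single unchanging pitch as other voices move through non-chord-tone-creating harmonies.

Pedal tone.

Approach: none. Departure: none — a single pitch is sustained while the chords change around it, passing through harmonies that do not contain it.
No melodic motion at all; the dissonance is created entirely by the moving harmonies against the stationary note — a pedal tone (pedal point).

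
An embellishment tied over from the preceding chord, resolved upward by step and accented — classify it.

Retardation.

Approach: by preparation — the pitch is first a chord tone, then held (tied or repeated) while the harmony changes under it. Departure: up by step. Metric position: strong.
A prepared dissonance that resolves upward by step — a retardation. (The same figure resolving downward would be a suspension.)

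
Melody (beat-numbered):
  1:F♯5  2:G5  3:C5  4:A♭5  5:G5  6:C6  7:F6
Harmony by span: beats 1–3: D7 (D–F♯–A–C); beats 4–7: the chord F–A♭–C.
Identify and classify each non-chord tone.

G5 (beat 2) — escape tone; G5 (beat 5) — escape tone.

The harmony at that moment is D dominant seventh chord (D, F♯, A, C); G5 is not a chord tone.
It is approached by step up from F♯5 and left by leap down to C5.
Step in, leap out — an escape tone.
The harmony at that moment is F minor triad (F, A♭, C); G5 is not a chord tone.
It is approached by step down from A♭5 and left by leap up to C6.
Step in, leap out — an escape tone.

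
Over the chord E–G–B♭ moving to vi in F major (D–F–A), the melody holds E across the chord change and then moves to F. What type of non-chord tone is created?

E is a retardation.

The harmony at that moment is D minor triad (D, F, A); E is not a chord tone.
It is held over (the same pitch as the preceding E) and left by step up to F.
Held over from the previous chord and resolving up by step — a retardation.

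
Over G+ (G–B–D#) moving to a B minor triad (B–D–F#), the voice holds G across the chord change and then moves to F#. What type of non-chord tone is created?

G is a suspension.

The harmony at that moment is B minor triad (B, D, F#); G is not a chord tone.
It is held over (the same pitch as the preceding G) and left by step down to F#.
Held over from the previous chord and resolving down by step — a suspension.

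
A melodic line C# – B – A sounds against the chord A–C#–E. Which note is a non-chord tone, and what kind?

The harmony at that moment is A major triad (A, C#, E); B is not a chord tone.
It is approached by step down from C# and left by step down to A.
Step in, step out in the same direction — a passing tone.

B is a passing tone.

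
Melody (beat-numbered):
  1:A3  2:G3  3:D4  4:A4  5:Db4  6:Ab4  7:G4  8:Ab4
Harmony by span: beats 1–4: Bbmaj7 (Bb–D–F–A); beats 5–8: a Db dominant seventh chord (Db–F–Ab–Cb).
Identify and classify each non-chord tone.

The harmony at that moment is Bb major seventh chord (Bb, D, F, A); G3 is not a chord tone.
It is approached by step down from A3 and left by leap up to D4.
Step in, leap out — an escape tone.
The harmony at that moment is Db dominant seventh chord (Db, F, Ab, Cb); G4 is not a chord tone.
It is approached by step down from Ab4 and left by step up to Ab4.
Step away and step back to the same note — a neighbor tone (lower neighbor).

G3 (beat 2) — escape tone; G4 (beat 7) — neighbor tone.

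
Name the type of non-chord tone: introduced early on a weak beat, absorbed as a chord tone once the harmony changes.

Approach: ahead of the chord change (typically by step), so it is dissonant against the current harmony. Departure: none — the same pitch is restated or held and is a chord tone of the new harmony.
Dissonant first, consonant once the harmony catches up: the note simply arrives early — an anticipation. (The reverse timing, consonant first and dissonant after the change, would be a suspension or retardation.)

Anticipation.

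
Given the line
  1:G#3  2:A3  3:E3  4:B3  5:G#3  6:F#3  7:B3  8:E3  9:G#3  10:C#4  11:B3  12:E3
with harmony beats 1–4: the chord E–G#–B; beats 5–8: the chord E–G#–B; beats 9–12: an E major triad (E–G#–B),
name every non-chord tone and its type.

The harmony at that moment is E major triad (E, G#, B); A3 is not a chord tone.
It is approached by step up from G#3 and left by leap down to E3.
Step in, leap out — an escape tone.
The harmony at that moment is E major triad (E, G#, B); F#3 is not a chord tone.
It is approached by step down from G#3 and left by leap up to B3.
Step in, leap out — an escape tone.
The harmony at that moment is E major triad (E, G#, B); C#4 is not a chord tone.
It is approached by leap up from G#3 and left by step down to B3.
Leap in, step out — an appoggiatura.

A3 (beat 2) — escape tone; F#3 (beat 6) — escape tone; C#4 (beat 10) — appoggiatura.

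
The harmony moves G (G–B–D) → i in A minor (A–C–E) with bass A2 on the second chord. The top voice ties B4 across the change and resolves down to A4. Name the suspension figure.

At the second chord the bass is A2. The suspended B4 lies a ninth above the bass; after resolving down by step to A4, the interval above the bass becomes an octave.
Suspension figures are named by those two intervals: 9–8.

9–8 suspension.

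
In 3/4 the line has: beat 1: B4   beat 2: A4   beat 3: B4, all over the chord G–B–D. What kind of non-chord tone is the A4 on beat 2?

The harmony at that moment is G major triad (G, B, D); A4 is not a chord tone.
It is approached by step down from B4 and left by step up to B4.
Step away and step back to the same note — a neighbor tone (lower neighbor).

Lower neighbor tone.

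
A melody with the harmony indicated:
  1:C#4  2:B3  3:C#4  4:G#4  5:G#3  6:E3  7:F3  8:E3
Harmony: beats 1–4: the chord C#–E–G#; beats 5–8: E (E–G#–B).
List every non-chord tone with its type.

B3 (beat 2) — neighbor tone; F3 (beat 7) — neighbor tone.

The harmony at that moment is C# minor triad (C#, E, G#); B3 is not a chord tone.
It is approached by step down from C#4 and left by step up to C#4.
Step away and step back to the same note — a neighbor tone (lower neighbor).
The harmony at that moment is E major triad (E, G#, B); F3 is not a chord tone.
It is approached by step up from E3 and left by step down to E3.
Step away and step back to the same note — a neighbor tone (upper neighbor).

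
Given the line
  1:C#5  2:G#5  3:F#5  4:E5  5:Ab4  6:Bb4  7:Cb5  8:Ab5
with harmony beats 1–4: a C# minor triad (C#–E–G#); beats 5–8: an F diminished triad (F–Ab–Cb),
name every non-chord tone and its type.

F#5 (beat 3) — passing tone; Bb4 (beat 6) — passing tone.

The harmony at that moment is C# minor triad (C#, E, G#); F#5 is not a chord tone.
It is approached by step down from G#5 and left by step down to E5.
Step in, step out in the same direction — a passing tone.
The harmony at that moment is F diminished triad (F, Ab, Cb); Bb4 is not a chord tone.
It is approached by step up from Ab4 and left by step up to Cb5.
Step in, step out in the same direction — a passing tone.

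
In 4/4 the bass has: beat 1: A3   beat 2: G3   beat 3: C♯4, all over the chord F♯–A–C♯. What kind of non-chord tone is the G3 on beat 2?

Escape tone.

The harmony at that moment is F♯ minor triad (F♯, A, C♯); G3 is not a chord tone.
It is approached by step down from A3 and left by leap up to C♯4.
Step in, leap out, on a weak beat — an escape tone.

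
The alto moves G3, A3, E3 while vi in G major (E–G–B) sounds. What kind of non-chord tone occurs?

A3 is an escape tone.

The harmony at that moment is E minor triad (E, G, B); A3 is not a chord tone.
It is approached by step up from G3 and left by leap down to E3.
Step in, leap out — an escape tone.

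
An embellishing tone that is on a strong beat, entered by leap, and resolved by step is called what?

Approach: by leap. Departure: by step. Metric position: strong.
Leap in, step out, in a metrically strong position — an appoggiatura. (It is the mirror image of the escape tone, which steps in and leaps out from a weak position.)

Appoggiatura.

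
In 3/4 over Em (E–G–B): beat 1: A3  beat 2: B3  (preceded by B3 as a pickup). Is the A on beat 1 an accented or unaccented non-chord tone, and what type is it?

Accented neighbor tone.

The harmony at that moment is E minor triad (E, G, B); A3 is not a chord tone.
It is approached by step down from B3 and left by step up to B3.
Step away and step back to the same note — a neighbor tone (lower neighbor).
It falls on the downbeat, so it is accented.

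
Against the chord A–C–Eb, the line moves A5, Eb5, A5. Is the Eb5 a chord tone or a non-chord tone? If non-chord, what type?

Chord tone (the fifth of A diminished triad).

A diminished triad contains A, C, Eb; Eb is the fifth, so it is a chord tone.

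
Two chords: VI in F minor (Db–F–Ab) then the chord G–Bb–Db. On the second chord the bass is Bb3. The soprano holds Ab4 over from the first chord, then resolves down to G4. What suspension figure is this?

At the second chord the bass is Bb3. The suspended Ab4 lies a seventh above the bass; after resolving down by step to G4, the interval above the bass becomes a sixth.
Suspension figures are named by those two intervals: 7–6.

7–6 suspension.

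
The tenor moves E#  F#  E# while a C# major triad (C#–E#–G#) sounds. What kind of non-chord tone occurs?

The harmony at that moment is C# major triad (C#, E#, G#); F# is not a chord tone.
It is approached by step up from E# and left by step down to E#.
Step away and step back to the same note — a neighbor tone (upper neighbor).

F# is a neighbor tone.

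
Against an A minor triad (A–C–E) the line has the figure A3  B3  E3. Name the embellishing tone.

The harmony at that moment is A minor triad (A, C, E); B3 is not a chord tone.
It is approached by step up from A3 and left by leap down to E3.
Step in, leap out — an escape tone.

B3 is an escape tone.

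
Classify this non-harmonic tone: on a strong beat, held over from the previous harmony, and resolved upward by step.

Retardation.

Approach: by preparation — the pitch is first a chord tone, then held (tied or repeated) while the harmony changes under it. Departure: up by step. Metric position: strong.
A prepared dissonance that resolves upward by step — a retardation. (The same figure resolving downward would be a suspension.)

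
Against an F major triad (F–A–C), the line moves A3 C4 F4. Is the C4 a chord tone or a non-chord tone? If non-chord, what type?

F major triad contains F, A, C; C is the fifth, so it is a chord tone.

Chord tone (the fifth of F major triad).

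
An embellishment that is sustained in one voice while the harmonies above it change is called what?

Pedal tone.

Approach: none. Departure: none — a single pitch is sustained while the chords change around it, passing through harmonies that do not contain it.
No melodic motion at all; the dissonance is created entirely by the moving harmonies against the stationary note — a pedal tone (pedal point).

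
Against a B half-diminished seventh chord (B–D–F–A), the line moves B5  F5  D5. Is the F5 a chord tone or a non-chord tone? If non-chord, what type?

Chord tone (the fifth of B half-diminished seventh chord).

B half-diminished seventh chord contains B, D, F, A; F is the fifth, so it is a chord tone.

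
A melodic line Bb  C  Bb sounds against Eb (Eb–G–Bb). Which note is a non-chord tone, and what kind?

The harmony at that moment is Eb major triad (Eb, G, Bb); C is not a chord tone.
It is approached by step up from Bb and left by step down to Bb.
Step away and step back to the same note — a neighbor tone (upper neighbor).

C is a neighbor tone.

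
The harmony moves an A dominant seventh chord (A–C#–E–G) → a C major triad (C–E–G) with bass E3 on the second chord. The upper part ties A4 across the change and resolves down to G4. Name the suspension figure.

At the second chord the bass is E3. The suspended A4 lies a fourth above the bass; after resolving down by step to G4, the interval above the bass becomes a third.
Suspension figures are named by those two intervals: 4–3.

4–3 suspension.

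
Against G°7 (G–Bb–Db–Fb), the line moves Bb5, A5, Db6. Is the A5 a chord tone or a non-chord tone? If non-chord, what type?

The harmony at that moment is G diminished seventh chord (G, Bb, Db, Fb); A5 is not a chord tone.
It is approached by step down from Bb5 and left by leap up to Db6.
Step in, leap out — an escape tone.

Non-chord tone — an escape tone.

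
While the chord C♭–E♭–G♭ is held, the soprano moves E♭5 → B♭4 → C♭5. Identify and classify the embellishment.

The harmony at that moment is C♭ major triad (C♭, E♭, G♭); B♭4 is not a chord tone.
It is approached by leap down from E♭5 and left by step up to C♭5.
Leap in, step out — an appoggiatura.

B♭4 is an appoggiatura.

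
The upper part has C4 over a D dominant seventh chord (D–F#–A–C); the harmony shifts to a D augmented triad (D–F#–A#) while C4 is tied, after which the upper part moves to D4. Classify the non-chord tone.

The harmony at that moment is D augmented triad (D, F#, A#); C4 is not a chord tone.
It is held over (the same pitch as the preceding C4) and left by step up to D4.
Held over from the previous chord and resolving up by step — a retardation.

C4 is a retardation.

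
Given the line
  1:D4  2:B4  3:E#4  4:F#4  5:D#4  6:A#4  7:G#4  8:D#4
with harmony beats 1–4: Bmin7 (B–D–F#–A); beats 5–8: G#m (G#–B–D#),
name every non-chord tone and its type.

E#4 (beat 3) — appoggiatura; A#4 (beat 6) — appoggiatura.

The harmony at that moment is B minor seventh chord (B, D, F#, A); E#4 is not a chord tone.
It is approached by leap down from B4 and left by step up to F#4.
Leap in, step out — an appoggiatura.
The harmony at that moment is G# minor triad (G#, B, D#); A#4 is not a chord tone.
It is approached by leap up from D#4 and left by step down to G#4.
Leap in, step out — an appoggiatura.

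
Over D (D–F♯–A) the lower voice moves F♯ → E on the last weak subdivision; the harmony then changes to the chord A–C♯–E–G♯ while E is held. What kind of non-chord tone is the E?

E is an anticipation.

The harmony at that moment is D major triad (D, F♯, A); E is not a chord tone.
It is approached by step down from F♯ and then sustained as the same pitch into the next harmony.
Arriving early and becoming a chord tone when the harmony changes — an anticipation.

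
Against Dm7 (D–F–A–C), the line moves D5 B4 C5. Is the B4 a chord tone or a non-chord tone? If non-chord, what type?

The harmony at that moment is D minor seventh chord (D, F, A, C); B4 is not a chord tone.
It is approached by leap down from D5 and left by step up to C5.
Leap in, step out — an appoggiatura.

Non-chord tone — an appoggiatura.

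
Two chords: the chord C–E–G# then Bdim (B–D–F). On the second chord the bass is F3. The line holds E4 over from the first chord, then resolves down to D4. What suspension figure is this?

At the second chord the bass is F3. The suspended E4 lies a seventh above the bass; after resolving down by step to D4, the interval above the bass becomes a sixth.
Suspension figures are named by those two intervals: 7–6.

7–6 suspension.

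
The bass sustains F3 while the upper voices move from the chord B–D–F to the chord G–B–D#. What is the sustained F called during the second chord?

The harmony at that moment is G augmented triad (G, B, D#); F3 is not a chord tone.
It is held over (the same pitch as the preceding F3) and then sustained as the same pitch into the next harmony.
Sustained through a change of harmony — a pedal tone.

Pedal tone (pedal point).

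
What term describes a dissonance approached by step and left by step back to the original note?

Neighbor tone.

Approach: by step. Departure: by step in the opposite direction, back to the starting pitch.
Stepwise on both sides but reversing to return to the same chord tone — a neighbor tone. (Had it continued onward in the same direction it would be a passing tone instead.)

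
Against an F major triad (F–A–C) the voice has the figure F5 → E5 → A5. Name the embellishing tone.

E5 is an escape tone.

The harmony at that moment is F major triad (F, A, C); E5 is not a chord tone.
It is approached by step down from F5 and left by leap up to A5.
Step in, leap out — an escape tone.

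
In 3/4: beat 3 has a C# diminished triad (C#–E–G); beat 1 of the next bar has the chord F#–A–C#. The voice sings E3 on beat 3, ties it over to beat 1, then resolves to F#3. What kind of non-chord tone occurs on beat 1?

Retardation.

The harmony at that moment is F# minor triad (F#, A, C#); E3 is not a chord tone.
It is held over (the same pitch as the preceding E3) and left by step up to F#3.
Held over from the previous chord and resolving up by step — a retardation.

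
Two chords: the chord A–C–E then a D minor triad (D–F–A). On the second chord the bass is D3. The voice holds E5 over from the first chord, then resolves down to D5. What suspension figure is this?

9–8 suspension.

At the second chord the bass is D3. The suspended E5 lies a ninth above the bass; after resolving down by step to D5, the interval above the bass becomes an octave.
Suspension figures are named by those two intervals: 9–8.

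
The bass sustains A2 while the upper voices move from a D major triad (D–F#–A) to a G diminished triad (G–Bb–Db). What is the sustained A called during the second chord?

Pedal tone (pedal point).

The harmony at that moment is G diminished triad (G, Bb, Db); A2 is not a chord tone.
It is held over (the same pitch as the preceding A2) and then sustained as the same pitch into the next harmony.
Sustained through a change of harmony — a pedal tone.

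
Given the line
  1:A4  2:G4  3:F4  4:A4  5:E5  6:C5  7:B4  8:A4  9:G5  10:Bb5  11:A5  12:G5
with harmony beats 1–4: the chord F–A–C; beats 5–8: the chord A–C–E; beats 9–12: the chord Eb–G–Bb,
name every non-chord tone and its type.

The harmony at that moment is F major triad (F, A, C); G4 is not a chord tone.
It is approached by step down from A4 and left by step down to F4.
Step in, step out in the same direction — a passing tone.
The harmony at that moment is A minor triad (A, C, E); B4 is not a chord tone.
It is approached by step down from C5 and left by step down to A4.
Step in, step out in the same direction — a passing tone.
The harmony at that moment is Eb major triad (Eb, G, Bb); A5 is not a chord tone.
It is approached by step down from Bb5 and left by step down to G5.
Step in, step out in the same direction — a passing tone.

G4 (beat 2) — passing tone; B4 (beat 7) — passing tone; A5 (beat 11) — passing tone.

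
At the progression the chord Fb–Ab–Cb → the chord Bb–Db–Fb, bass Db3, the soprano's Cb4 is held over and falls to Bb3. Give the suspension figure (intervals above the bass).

7–6 suspension.

At the second chord the bass is Db3. The suspended Cb4 lies a seventh above the bass; after resolving down by step to Bb3, the interval above the bass becomes a sixth.
Suspension figures are named by those two intervals: 7–6.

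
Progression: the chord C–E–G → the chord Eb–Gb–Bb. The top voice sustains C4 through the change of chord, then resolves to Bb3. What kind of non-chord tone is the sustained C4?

C4 is a suspension.

The harmony at that moment is Eb minor triad (Eb, Gb, Bb); C4 is not a chord tone.
It is held over (the same pitch as the preceding C4) and left by step down to Bb3.
Held over from the previous chord and resolving down by step — a suspension.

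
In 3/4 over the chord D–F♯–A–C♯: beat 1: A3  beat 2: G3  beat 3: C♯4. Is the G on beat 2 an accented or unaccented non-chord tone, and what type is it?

Unaccented escape tone.

The harmony at that moment is D major seventh chord (D, F♯, A, C♯); G3 is not a chord tone.
It is approached by step down from A3 and left by leap up to C♯4.
Step in, leap out — an escape tone.
It falls on a weak beat, so it is unaccented.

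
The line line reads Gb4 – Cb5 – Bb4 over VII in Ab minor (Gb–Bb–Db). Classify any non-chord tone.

Cb5 is an appoggiatura.

The harmony at that moment is Gb major triad (Gb, Bb, Db); Cb5 is not a chord tone.
It is approached by leap up from Gb4 and left by step down to Bb4.
Leap in, step out — an appoggiatura.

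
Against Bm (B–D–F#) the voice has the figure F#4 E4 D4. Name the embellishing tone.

The harmony at that moment is B minor triad (B, D, F#); E4 is not a chord tone.
It is approached by step down from F#4 and left by step down to D4.
Step in, step out in the same direction — a passing tone.

E4 is a passing tone.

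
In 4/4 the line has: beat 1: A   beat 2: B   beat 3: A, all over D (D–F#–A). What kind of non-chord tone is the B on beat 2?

The harmony at that moment is D major triad (D, F#, A); B is not a chord tone.
It is approached by step up from A and left by step down to A.
Step away and step back to the same note — a neighbor tone (upper neighbor).

Upper neighbor tone.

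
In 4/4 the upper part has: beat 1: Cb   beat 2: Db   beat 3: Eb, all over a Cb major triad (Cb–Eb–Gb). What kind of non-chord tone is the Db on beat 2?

Passing tone.

The harmony at that moment is Cb major triad (Cb, Eb, Gb); Db is not a chord tone.
It is approached by step up from Cb and left by step up to Eb.
Step in, step out in the same direction — a passing tone.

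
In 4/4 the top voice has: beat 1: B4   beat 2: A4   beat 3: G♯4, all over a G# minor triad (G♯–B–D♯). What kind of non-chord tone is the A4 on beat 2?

Passing tone.

The harmony at that moment is G♯ minor triad (G♯, B, D♯); A4 is not a chord tone.
It is approached by step down from B4 and left by step down to G♯4.
Step in, step out in the same direction — a passing tone.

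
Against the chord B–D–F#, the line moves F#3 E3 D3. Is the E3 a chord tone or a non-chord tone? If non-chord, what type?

Non-chord tone — a passing tone.

The harmony at that moment is B minor triad (B, D, F#); E3 is not a chord tone.
It is approached by step down from F#3 and left by step down to D3.
Step in, step out in the same direction — a passing tone.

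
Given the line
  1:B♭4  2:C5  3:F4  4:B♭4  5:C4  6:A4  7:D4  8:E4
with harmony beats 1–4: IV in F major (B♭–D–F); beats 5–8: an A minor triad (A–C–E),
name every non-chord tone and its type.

C5 (beat 2) — escape tone; D4 (beat 7) — appoggiatura.

The harmony at that moment is B♭ major triad (B♭, D, F); C5 is not a chord tone.
It is approached by step up from B♭4 and left by leap down to F4.
Step in, leap out — an escape tone.
The harmony at that moment is A minor triad (A, C, E); D4 is not a chord tone.
It is approached by leap down from A4 and left by step up to E4.
Leap in, step out — an appoggiatura.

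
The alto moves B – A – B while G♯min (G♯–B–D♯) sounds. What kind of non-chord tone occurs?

The harmony at that moment is G♯ minor triad (G♯, B, D♯); A is not a chord tone.
It is approached by step down from B and left by step up to B.
Step away and step back to the same note — a neighbor tone (lower neighbor).

A is a neighbor tone.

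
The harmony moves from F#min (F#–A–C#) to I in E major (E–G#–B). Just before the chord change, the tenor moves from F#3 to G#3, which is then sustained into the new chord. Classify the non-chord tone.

The harmony at that moment is F# minor triad (F#, A, C#); G#3 is not a chord tone.
It is approached by step up from F#3 and then sustained as the same pitch into the next harmony.
Arriving early and becoming a chord tone when the harmony changes — an anticipation.

G#3 is an anticipation.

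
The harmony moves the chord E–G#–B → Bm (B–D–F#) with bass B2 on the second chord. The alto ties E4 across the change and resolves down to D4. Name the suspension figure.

At the second chord the bass is B2. The suspended E4 lies a fourth above the bass; after resolving down by step to D4, the interval above the bass becomes a third.
Suspension figures are named by those two intervals: 4–3.

4–3 suspension.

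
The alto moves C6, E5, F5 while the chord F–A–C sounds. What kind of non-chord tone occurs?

The harmony at that moment is F major triad (F, A, C); E5 is not a chord tone.
It is approached by leap down from C6 and left by step up to F5.
Leap in, step out — an appoggiatura.

E5 is an appoggiatura.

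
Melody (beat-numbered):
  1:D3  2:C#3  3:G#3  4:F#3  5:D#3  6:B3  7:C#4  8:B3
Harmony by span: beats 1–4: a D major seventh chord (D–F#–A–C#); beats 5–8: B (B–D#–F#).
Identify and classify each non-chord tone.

The harmony at that moment is D major seventh chord (D, F#, A, C#); G#3 is not a chord tone.
It is approached by leap up from C#3 and left by step down to F#3.
Leap in, step out — an appoggiatura.
The harmony at that moment is B major triad (B, D#, F#); C#4 is not a chord tone.
It is approached by step up from B3 and left by step down to B3.
Step away and step back to the same note — a neighbor tone (upper neighbor).

G#3 (beat 3) — appoggiatura; C#4 (beat 7) — neighbor tone.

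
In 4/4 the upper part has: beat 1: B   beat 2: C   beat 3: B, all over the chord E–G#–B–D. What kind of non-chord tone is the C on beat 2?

The harmony at that moment is E dominant seventh chord (E, G#, B, D); C is not a chord tone.
It is approached by step up from B and left by step down to B.
Step away and step back to the same note — a neighbor tone (upper neighbor).

Upper neighbor tone.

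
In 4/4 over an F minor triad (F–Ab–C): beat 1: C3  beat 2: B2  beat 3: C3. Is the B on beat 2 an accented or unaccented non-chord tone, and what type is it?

The harmony at that moment is F minor triad (F, Ab, C); B2 is not a chord tone.
It is approached by step down from C3 and left by step up to C3.
Step away and step back to the same note — a neighbor tone (lower neighbor).
It falls on a weak beat, so it is unaccented.

Unaccented neighbor tone.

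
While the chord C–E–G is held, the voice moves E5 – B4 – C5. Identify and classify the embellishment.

B4 is an appoggiatura.

The harmony at that moment is C major triad (C, E, G); B4 is not a chord tone.
It is approached by leap down from E5 and left by step up to C5.
Leap in, step out — an appoggiatura.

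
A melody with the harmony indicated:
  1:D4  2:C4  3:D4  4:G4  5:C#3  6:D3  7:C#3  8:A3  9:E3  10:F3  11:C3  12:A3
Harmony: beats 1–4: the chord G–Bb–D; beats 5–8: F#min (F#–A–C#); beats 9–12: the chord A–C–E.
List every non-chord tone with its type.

C4 (beat 2) — neighbor tone; D3 (beat 6) — neighbor tone; F3 (beat 10) — escape tone.

The harmony at that moment is G minor triad (G, Bb, D); C4 is not a chord tone.
It is approached by step down from D4 and left by step up to D4.
Step away and step back to the same note — a neighbor tone (lower neighbor).
The harmony at that moment is F# minor triad (F#, A, C#); D3 is not a chord tone.
It is approached by step up from C#3 and left by step down to C#3.
Step away and step back to the same note — a neighbor tone (upper neighbor).
The harmony at that moment is A minor triad (A, C, E); F3 is not a chord tone.
It is approached by step up from E3 and left by leap down to C3.
Step in, leap out — an escape tone.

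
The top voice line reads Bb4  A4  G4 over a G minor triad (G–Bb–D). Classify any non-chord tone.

A4 is a passing tone.

The harmony at that moment is G minor triad (G, Bb, D); A4 is not a chord tone.
It is approached by step down from Bb4 and left by step down to G4.
Step in, step out in the same direction — a passing tone.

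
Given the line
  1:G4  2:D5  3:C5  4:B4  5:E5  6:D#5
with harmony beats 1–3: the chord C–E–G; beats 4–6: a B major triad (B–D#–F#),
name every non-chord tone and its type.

D5 (beat 2) — appoggiatura; E5 (beat 5) — appoggiatura.

The harmony at that moment is C major triad (C, E, G); D5 is not a chord tone.
It is approached by leap up from G4 and left by step down to C5.
Leap in, step out — an appoggiatura.
The harmony at that moment is B major triad (B, D#, F#); E5 is not a chord tone.
It is approached by leap up from B4 and left by step down to D#5.
Leap in, step out — an appoggiatura.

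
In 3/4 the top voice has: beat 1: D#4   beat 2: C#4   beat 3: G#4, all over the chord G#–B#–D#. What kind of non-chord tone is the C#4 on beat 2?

Escape tone.

The harmony at that moment is G# major triad (G#, B#, D#); C#4 is not a chord tone.
It is approached by step down from D#4 and left by leap up to G#4.
Step in, leap out, on a weak beat — an escape tone.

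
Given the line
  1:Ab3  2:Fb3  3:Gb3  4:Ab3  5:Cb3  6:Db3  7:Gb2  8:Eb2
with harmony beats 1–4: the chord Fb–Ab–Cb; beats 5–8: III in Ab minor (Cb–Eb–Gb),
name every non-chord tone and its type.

Gb3 (beat 3) — passing tone; Db3 (beat 6) — escape tone.

The harmony at that moment is Fb major triad (Fb, Ab, Cb); Gb3 is not a chord tone.
It is approached by step up from Fb3 and left by step up to Ab3.
Step in, step out in the same direction — a passing tone.
The harmony at that moment is Cb major triad (Cb, Eb, Gb); Db3 is not a chord tone.
It is approached by step up from Cb3 and left by leap down to Gb2.
Step in, leap out — an escape tone.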